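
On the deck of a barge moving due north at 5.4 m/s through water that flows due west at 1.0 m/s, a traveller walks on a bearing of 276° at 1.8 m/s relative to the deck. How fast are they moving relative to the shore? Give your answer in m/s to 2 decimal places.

6.25 m/s

In east/north components (m/s): traveller relative to barge = (-1.790, 0.188); barge relative to water = (0.000, 5.400); water relative to ground = (-1.000, 0.000).
Sum = (-2.790, 5.588) m/s.
Speed = |(-2.790, 5.588)| = 6.246 m/s.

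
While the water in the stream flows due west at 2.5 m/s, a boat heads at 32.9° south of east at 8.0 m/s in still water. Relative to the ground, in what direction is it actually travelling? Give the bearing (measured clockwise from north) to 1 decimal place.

Taking east as x and north as y: velocity relative to the water = (6.717, -4.345) m/s; the water relative to ground = (-2.500, 0.000) m/s.
Velocity relative to ground = (6.717, -4.345) + (-2.500, 0.000) = (4.217, -4.345) m/s.
Bearing = atan2(4.22, -4.35) = 135.86° clockwise from north.

135.9°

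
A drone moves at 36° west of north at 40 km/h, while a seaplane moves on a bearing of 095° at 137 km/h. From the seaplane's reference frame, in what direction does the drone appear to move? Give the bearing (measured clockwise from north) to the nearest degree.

285°

Taking east as x and north as y: drone velocity = (-23.511, 32.361) km/h; seaplane velocity = (136.479, -11.940) km/h.
Velocity of drone relative to seaplane = (-23.511, 32.361) − (136.479, -11.940) = (-159.990, 44.301) km/h.
Bearing = atan2(-159.99, 44.30) = 285.48° clockwise from north.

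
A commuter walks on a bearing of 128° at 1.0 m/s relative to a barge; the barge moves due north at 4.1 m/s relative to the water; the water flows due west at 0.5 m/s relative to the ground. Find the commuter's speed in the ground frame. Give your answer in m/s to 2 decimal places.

In east/north components (m/s): commuter relative to barge = (0.788, -0.616); barge relative to water = (0.000, 4.100); water relative to ground = (-0.500, 0.000).
Sum = (0.288, 3.484) m/s.
Speed = |(0.288, 3.484)| = 3.496 m/s.

3.50 m/s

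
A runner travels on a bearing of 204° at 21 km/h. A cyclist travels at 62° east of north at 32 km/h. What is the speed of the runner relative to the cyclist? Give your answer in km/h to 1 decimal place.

50.2 km/h

Taking east as x and north as y: runner velocity = (-8.541, -19.184) km/h; cyclist velocity = (28.254, 15.023) km/h.
Velocity of runner relative to cyclist = (-8.541, -19.184) − (28.254, 15.023) = (-36.796, -34.208) km/h.
Magnitude = |(-36.796, -34.208)| = 50.240 km/h.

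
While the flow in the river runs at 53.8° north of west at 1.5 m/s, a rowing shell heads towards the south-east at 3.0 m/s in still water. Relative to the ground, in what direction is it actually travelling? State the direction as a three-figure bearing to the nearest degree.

126°

Taking east as x and north as y: velocity relative to the water = (2.121, -2.121) m/s; the water relative to ground = (-0.886, 1.210) m/s.
Velocity relative to ground = (2.121, -2.121) + (-0.886, 1.210) = (1.235, -0.911) m/s.
Bearing = atan2(1.24, -0.91) = 126.40° clockwise from north.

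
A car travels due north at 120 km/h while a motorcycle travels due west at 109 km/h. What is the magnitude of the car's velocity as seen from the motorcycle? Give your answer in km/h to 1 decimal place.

Taking east as x and north as y: car velocity = (0.000, 120.000) km/h; motorcycle velocity = (-109.000, 0.000) km/h.
Velocity of car relative to motorcycle = (0.000, 120.000) − (-109.000, 0.000) = (109.000, 120.000) km/h.
Magnitude = |(109.000, 120.000)| = 162.114 km/h.

162.1 km/h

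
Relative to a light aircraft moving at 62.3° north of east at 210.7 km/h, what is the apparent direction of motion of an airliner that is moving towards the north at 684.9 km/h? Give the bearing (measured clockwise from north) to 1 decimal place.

348.9°

Taking east as x and north as y: airliner velocity = (0.000, 684.900) km/h; light aircraft velocity = (97.942, 186.552) km/h.
Velocity of airliner relative to light aircraft = (0.000, 684.900) − (97.942, 186.552) = (-97.942, 498.348) km/h.
Bearing = atan2(-97.94, 498.35) = 348.88° clockwise from north.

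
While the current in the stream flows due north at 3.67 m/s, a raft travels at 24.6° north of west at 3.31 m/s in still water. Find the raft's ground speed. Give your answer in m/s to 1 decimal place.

5.9 m/s

Taking east as x and north as y: velocity relative to the water = (-3.010, 1.378) m/s; the water relative to ground = (0.000, 3.670) m/s.
Velocity relative to ground = (-3.010, 1.378) + (0.000, 3.670) = (-3.010, 5.048) m/s.
Speed = |(-3.010, 5.048)| = 5.877 m/s.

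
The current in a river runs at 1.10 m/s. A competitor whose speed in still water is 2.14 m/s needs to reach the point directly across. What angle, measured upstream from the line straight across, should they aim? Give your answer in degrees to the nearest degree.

31°

To cancel the current, the upstream component of the competitor's velocity must equal the flow: 2.14 sin θ = 1.10.
sin θ = 1.10 / 2.14 = 0.5140.
θ = arcsin(0.5140) = 30.932°.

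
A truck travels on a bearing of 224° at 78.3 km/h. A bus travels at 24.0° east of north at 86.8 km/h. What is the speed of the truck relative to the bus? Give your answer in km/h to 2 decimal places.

Taking east as x and north as y: truck velocity = (-54.392, -56.324) km/h; bus velocity = (35.305, 79.296) km/h.
Velocity of truck relative to bus = (-54.392, -56.324) − (35.305, 79.296) = (-89.696, -135.620) km/h.
Magnitude = |(-89.696, -135.620)| = 162.598 km/h.

162.60 km/h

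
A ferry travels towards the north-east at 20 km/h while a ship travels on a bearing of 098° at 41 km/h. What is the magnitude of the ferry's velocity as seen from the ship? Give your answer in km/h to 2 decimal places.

Taking east as x and north as y: ferry velocity = (14.142, 14.142) km/h; ship velocity = (40.601, -5.706) km/h.
Velocity of ferry relative to ship = (14.142, 14.142) − (40.601, -5.706) = (-26.459, 19.848) km/h.
Magnitude = |(-26.459, 19.848)| = 33.076 km/h.

33.08 km/h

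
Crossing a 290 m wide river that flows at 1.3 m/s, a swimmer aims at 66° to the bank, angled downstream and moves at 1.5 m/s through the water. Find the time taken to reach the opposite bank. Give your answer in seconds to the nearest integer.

212 s

The component of the swimmer's velocity perpendicular to the bank is 1.5 × sin 66° = 1.370 m/s.
Only the cross-stream component determines the crossing time; the current contributes nothing perpendicular to the bank.
Time = 290 / 1.370 = 211.630 s.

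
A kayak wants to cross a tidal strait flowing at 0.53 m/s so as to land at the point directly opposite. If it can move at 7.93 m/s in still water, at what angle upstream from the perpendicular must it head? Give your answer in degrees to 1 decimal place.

To cancel the current, the upstream component of the kayak's velocity must equal the flow: 7.93 sin θ = 0.53.
sin θ = 0.53 / 7.93 = 0.0668.
θ = arcsin(0.0668) = 3.832°.

3.8°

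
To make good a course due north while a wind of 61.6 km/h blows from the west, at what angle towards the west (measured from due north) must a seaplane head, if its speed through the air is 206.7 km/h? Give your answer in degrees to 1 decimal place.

17.3°

The wind pushes perpendicular to the desired track; the heading must have a component into the wind equal to 61.6 km/h: 206.7 sin θ = 61.6.
sin θ = 0.2980, so θ = 17.339°.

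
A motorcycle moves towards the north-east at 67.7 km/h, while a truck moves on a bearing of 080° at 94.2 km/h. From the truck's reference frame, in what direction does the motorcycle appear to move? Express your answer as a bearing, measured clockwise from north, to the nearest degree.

Taking east as x and north as y: motorcycle velocity = (47.871, 47.871) km/h; truck velocity = (92.769, 16.358) km/h.
Velocity of motorcycle relative to truck = (47.871, 47.871) − (92.769, 16.358) = (-44.898, 31.513) km/h.
Bearing = atan2(-44.90, 31.51) = 305.06° clockwise from north.

305°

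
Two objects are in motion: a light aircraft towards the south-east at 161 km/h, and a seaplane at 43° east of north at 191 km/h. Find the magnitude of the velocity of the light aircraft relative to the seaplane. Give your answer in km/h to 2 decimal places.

Taking east as x and north as y: light aircraft velocity = (113.844, -113.844) km/h; seaplane velocity = (130.262, 139.689) km/h.
Velocity of light aircraft relative to seaplane = (113.844, -113.844) − (130.262, 139.689) = (-16.417, -253.533) km/h.
Magnitude = |(-16.417, -253.533)| = 254.064 km/h.

254.06 km/h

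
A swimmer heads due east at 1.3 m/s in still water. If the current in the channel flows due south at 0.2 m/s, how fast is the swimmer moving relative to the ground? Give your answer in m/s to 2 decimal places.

1.32 m/s

Taking east as x and north as y: velocity relative to the water = (1.300, 0.000) m/s; the water relative to ground = (0.000, -0.200) m/s.
Velocity relative to ground = (1.300, 0.000) + (0.000, -0.200) = (1.300, -0.200) m/s.
Speed = |(1.300, -0.200)| = 1.315 m/s.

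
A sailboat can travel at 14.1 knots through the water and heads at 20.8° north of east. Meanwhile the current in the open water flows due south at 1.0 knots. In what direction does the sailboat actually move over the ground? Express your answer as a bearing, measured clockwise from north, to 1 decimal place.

073.1°

Taking east as x and north as y: velocity relative to the water = (13.181, 5.007) knots; the water relative to ground = (0.000, -1.000) knots.
Velocity relative to ground = (13.181, 5.007) + (0.000, -1.000) = (13.181, 4.007) knots.
Bearing = atan2(13.18, 4.01) = 73.09° clockwise from north.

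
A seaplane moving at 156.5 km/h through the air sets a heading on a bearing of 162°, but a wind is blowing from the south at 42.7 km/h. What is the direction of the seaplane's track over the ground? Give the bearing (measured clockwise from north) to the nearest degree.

Taking east as x and north as y: velocity relative to the air = (48.361, -148.840) km/h; the air relative to ground = (0.000, 42.700) km/h.
Velocity relative to ground = (48.361, -148.840) + (0.000, 42.700) = (48.361, -106.140) km/h.
Bearing = atan2(48.36, -106.14) = 155.50° clockwise from north.

156°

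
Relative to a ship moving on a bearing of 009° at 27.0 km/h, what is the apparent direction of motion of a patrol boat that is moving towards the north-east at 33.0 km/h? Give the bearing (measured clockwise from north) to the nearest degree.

100°

Taking east as x and north as y: patrol boat velocity = (23.335, 23.335) km/h; ship velocity = (4.224, 26.668) km/h.
Velocity of patrol boat relative to ship = (23.335, 23.335) − (4.224, 26.668) = (19.111, -3.333) km/h.
Bearing = atan2(19.11, -3.33) = 99.89° clockwise from north.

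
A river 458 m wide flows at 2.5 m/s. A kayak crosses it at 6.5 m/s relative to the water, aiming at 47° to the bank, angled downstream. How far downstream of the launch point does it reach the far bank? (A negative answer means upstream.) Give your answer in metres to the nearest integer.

Perpendicular speed = 4.754 m/s; crossing time = 458 / 4.754 = 96.344 s.
Net downstream speed = 6.933 m/s.
Drift = 6.933 × 96.344 = 667.952 m (downstream).

668 m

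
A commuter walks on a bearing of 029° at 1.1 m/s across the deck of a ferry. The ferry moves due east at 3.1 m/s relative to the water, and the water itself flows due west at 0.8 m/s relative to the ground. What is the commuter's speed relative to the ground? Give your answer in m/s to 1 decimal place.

In east/north components (m/s): commuter relative to ferry = (0.533, 0.962); ferry relative to water = (3.100, 0.000); water relative to ground = (-0.800, 0.000).
Sum = (2.833, 0.962) m/s.
Speed = |(2.833, 0.962)| = 2.992 m/s.

3.0 m/s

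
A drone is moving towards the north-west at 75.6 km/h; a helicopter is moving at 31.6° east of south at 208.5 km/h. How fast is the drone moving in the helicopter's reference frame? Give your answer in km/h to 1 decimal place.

282.6 km/h

Taking east as x and north as y: drone velocity = (-53.457, 53.457) km/h; helicopter velocity = (109.251, -177.585) km/h.
Velocity of drone relative to helicopter = (-53.457, 53.457) − (109.251, -177.585) = (-162.708, 231.042) km/h.
Magnitude = |(-162.708, 231.042)| = 282.585 km/h.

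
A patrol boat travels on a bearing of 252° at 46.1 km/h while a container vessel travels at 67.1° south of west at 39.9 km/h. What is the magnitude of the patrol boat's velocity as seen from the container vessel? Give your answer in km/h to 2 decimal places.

Taking east as x and north as y: patrol boat velocity = (-43.844, -14.246) km/h; container vessel velocity = (-15.526, -36.755) km/h.
Velocity of patrol boat relative to container vessel = (-43.844, -14.246) − (-15.526, -36.755) = (-28.318, 22.510) km/h.
Magnitude = |(-28.318, 22.510)| = 36.174 km/h.

36.17 km/h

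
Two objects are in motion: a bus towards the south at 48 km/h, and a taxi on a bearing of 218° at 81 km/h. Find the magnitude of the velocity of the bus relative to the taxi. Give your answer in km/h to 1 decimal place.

Taking east as x and north as y: bus velocity = (0.000, -48.000) km/h; taxi velocity = (-49.869, -63.829) km/h.
Velocity of bus relative to taxi = (0.000, -48.000) − (-49.869, -63.829) = (49.869, 15.829) km/h.
Magnitude = |(49.869, 15.829)| = 52.320 km/h.

52.3 km/h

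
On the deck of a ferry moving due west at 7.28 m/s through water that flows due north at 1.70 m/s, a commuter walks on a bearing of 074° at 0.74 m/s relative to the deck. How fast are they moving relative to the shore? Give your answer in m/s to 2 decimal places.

In east/north components (m/s): commuter relative to ferry = (0.711, 0.204); ferry relative to water = (-7.280, 0.000); water relative to ground = (0.000, 1.700).
Sum = (-6.569, 1.904) m/s.
Speed = |(-6.569, 1.904)| = 6.839 m/s.

6.84 m/s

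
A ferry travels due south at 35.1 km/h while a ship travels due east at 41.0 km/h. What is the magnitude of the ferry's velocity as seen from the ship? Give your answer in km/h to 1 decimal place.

54.0 km/h

Taking east as x and north as y: ferry velocity = (0.000, -35.100) km/h; ship velocity = (41.000, 0.000) km/h.
Velocity of ferry relative to ship = (0.000, -35.100) − (41.000, 0.000) = (-41.000, -35.100) km/h.
Magnitude = |(-41.000, -35.100)| = 53.972 km/h.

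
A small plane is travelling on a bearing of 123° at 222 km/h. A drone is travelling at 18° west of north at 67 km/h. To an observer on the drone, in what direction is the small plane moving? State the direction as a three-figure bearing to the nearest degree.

Taking east as x and north as y: small plane velocity = (186.185, -120.910) km/h; drone velocity = (-20.704, 63.721) km/h.
Velocity of small plane relative to drone = (186.185, -120.910) − (-20.704, 63.721) = (206.889, -184.631) km/h.
Bearing = atan2(206.89, -184.63) = 131.75° clockwise from north.

132°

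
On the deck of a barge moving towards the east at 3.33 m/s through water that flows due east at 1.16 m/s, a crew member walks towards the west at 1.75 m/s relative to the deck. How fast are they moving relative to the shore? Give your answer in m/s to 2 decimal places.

2.74 m/s

In east/north components (m/s): crew member relative to barge = (-1.750, 0.000); barge relative to water = (3.330, 0.000); water relative to ground = (1.160, 0.000).
Sum = (2.740, 0.000) m/s.
Speed = |(2.740, 0.000)| = 2.740 m/s.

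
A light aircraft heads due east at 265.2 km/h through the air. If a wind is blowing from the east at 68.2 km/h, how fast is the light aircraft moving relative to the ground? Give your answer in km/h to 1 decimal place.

197.0 km/h

Taking east as x and north as y: velocity relative to the air = (265.200, 0.000) km/h; the air relative to ground = (-68.200, 0.000) km/h.
Velocity relative to ground = (265.200, 0.000) + (-68.200, 0.000) = (197.000, 0.000) km/h.
Speed = |(197.000, 0.000)| = 197.000 km/h.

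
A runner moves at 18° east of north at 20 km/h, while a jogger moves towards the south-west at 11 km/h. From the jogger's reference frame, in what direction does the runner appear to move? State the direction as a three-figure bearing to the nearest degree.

Taking east as x and north as y: runner velocity = (6.180, 19.021) km/h; jogger velocity = (-7.778, -7.778) km/h.
Velocity of runner relative to jogger = (6.180, 19.021) − (-7.778, -7.778) = (13.959, 26.799) km/h.
Bearing = atan2(13.96, 26.80) = 27.51° clockwise from north.

028°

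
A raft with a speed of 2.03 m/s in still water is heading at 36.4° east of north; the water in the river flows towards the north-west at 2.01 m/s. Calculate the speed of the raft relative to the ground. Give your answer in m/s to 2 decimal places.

3.06 m/s

Taking east as x and north as y: velocity relative to the water = (1.205, 1.634) m/s; the water relative to ground = (-1.421, 1.421) m/s.
Velocity relative to ground = (1.205, 1.634) + (-1.421, 1.421) = (-0.217, 3.055) m/s.
Speed = |(-0.217, 3.055)| = 3.063 m/s.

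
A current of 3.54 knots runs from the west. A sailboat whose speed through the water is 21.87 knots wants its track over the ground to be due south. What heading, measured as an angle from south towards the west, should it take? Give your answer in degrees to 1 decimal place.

The current pushes perpendicular to the desired track; the heading must have a component into the current equal to 3.54 knots: 21.87 sin θ = 3.54.
sin θ = 0.1619, so θ = 9.315°.

9.3°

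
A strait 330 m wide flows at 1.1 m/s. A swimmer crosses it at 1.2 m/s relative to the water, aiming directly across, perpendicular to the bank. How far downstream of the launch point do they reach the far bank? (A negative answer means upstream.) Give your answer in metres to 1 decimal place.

302.5 m

Perpendicular speed = 1.200 m/s; crossing time = 330 / 1.200 = 275.000 s.
Net downstream speed = 1.100 m/s.
Drift = 1.100 × 275.000 = 302.500 m (downstream).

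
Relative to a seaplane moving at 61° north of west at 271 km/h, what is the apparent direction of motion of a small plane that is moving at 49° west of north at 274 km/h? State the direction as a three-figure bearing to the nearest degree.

233°

Taking east as x and north as y: small plane velocity = (-206.790, 179.760) km/h; seaplane velocity = (-131.383, 237.022) km/h.
Velocity of small plane relative to seaplane = (-206.790, 179.760) − (-131.383, 237.022) = (-75.407, -57.262) km/h.
Bearing = atan2(-75.41, -57.26) = 232.79° clockwise from north.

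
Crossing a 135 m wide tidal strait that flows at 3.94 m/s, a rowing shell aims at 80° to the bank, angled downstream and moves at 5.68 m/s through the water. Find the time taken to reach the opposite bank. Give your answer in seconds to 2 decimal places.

24.13 s

The component of the rowing shell's velocity perpendicular to the bank is 5.68 × sin 80° = 5.594 m/s.
Only the cross-stream component determines the crossing time; the current contributes nothing perpendicular to the bank.
Time = 135 / 5.594 = 24.134 s.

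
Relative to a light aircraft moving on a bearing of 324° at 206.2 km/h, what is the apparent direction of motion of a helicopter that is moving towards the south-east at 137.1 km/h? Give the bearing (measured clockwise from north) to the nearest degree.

Taking east as x and north as y: helicopter velocity = (96.944, -96.944) km/h; light aircraft velocity = (-121.201, 166.819) km/h.
Velocity of helicopter relative to light aircraft = (96.944, -96.944) − (-121.201, 166.819) = (218.146, -263.764) km/h.
Bearing = atan2(218.15, -263.76) = 140.41° clockwise from north.

140°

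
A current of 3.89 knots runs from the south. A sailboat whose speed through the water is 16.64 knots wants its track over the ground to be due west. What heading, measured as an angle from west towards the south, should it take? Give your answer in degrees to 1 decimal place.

The current pushes perpendicular to the desired track; the heading must have a component into the current equal to 3.89 knots: 16.64 sin θ = 3.89.
sin θ = 0.2338, so θ = 13.519°.

13.5°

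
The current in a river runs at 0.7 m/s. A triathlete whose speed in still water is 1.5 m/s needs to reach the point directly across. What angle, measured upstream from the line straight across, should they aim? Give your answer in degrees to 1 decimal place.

To cancel the current, the upstream component of the triathlete's velocity must equal the flow: 1.5 sin θ = 0.7.
sin θ = 0.7 / 1.5 = 0.4667.
θ = arcsin(0.4667) = 27.818°.

27.8°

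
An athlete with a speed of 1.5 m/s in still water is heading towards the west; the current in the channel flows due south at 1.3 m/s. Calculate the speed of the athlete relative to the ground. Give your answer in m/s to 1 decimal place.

2.0 m/s

Taking east as x and north as y: velocity relative to the water = (-1.500, 0.000) m/s; the water relative to ground = (0.000, -1.300) m/s.
Velocity relative to ground = (-1.500, 0.000) + (0.000, -1.300) = (-1.500, -1.300) m/s.
Speed = |(-1.500, -1.300)| = 1.985 m/s.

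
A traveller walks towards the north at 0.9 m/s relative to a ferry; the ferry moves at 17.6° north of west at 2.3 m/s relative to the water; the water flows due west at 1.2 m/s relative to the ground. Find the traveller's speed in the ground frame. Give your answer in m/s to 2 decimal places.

In east/north components (m/s): traveller relative to ferry = (0.000, 0.900); ferry relative to water = (-2.192, 0.695); water relative to ground = (-1.200, 0.000).
Sum = (-3.392, 1.595) m/s.
Speed = |(-3.392, 1.595)| = 3.749 m/s.

3.75 m/s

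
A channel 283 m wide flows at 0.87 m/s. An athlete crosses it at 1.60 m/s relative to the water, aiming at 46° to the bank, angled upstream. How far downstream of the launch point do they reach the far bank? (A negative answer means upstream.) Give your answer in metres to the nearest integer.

Perpendicular speed = 1.151 m/s; crossing time = 283 / 1.151 = 245.885 s.
Net downstream speed = -0.241 m/s.
Drift = -0.241 × 245.885 = -59.370 m (upstream).

-59 m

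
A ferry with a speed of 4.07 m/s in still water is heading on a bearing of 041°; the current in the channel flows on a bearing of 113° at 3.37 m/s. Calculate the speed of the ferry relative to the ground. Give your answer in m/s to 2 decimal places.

6.03 m/s

Taking east as x and north as y: velocity relative to the water = (2.670, 3.072) m/s; the water relative to ground = (3.102, -1.317) m/s.
Velocity relative to ground = (2.670, 3.072) + (3.102, -1.317) = (5.772, 1.755) m/s.
Speed = |(5.772, 1.755)| = 6.033 m/s.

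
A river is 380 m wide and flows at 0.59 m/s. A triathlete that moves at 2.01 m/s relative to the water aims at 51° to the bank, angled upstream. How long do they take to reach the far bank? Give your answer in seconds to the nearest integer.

243 s

The component of the triathlete's velocity perpendicular to the bank is 2.01 × sin 51° = 1.562 m/s.
The flow acts along the bank and has no component across it.
Time = 380 / 1.562 = 243.268 s.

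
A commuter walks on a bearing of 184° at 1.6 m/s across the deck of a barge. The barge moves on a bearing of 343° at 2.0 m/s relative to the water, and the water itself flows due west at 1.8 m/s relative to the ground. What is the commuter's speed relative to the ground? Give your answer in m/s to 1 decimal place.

In east/north components (m/s): commuter relative to barge = (-0.112, -1.596); barge relative to water = (-0.585, 1.913); water relative to ground = (-1.800, 0.000).
Sum = (-2.496, 0.317) m/s.
Speed = |(-2.496, 0.317)| = 2.516 m/s.

2.5 m/s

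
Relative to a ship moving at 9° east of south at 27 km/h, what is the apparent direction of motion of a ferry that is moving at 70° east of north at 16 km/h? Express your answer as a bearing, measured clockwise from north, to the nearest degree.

Taking east as x and north as y: ferry velocity = (15.035, 5.472) km/h; ship velocity = (4.224, -26.668) km/h.
Velocity of ferry relative to ship = (15.035, 5.472) − (4.224, -26.668) = (10.811, 32.140) km/h.
Bearing = atan2(10.81, 32.14) = 18.59° clockwise from north.

019°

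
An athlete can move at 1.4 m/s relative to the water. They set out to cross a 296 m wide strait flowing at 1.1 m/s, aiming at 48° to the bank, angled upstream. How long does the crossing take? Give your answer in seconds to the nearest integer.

285 s

The component of the athlete's velocity perpendicular to the bank is 1.4 × sin 48° = 1.040 m/s.
The flow acts along the bank and has no component across it.
Time = 296 / 1.040 = 284.505 s.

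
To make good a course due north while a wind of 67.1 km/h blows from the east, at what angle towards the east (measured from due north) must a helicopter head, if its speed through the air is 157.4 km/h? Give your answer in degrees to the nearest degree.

25°

The wind pushes perpendicular to the desired track; the heading must have a component into the wind equal to 67.1 km/h: 157.4 sin θ = 67.1.
sin θ = 0.4263, so θ = 25.233°.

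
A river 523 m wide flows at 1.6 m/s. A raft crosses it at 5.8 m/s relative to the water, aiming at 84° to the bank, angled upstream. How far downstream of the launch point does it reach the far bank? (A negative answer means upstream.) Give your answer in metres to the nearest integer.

90 m

Perpendicular speed = 5.768 m/s; crossing time = 523 / 5.768 = 90.669 s.
Net downstream speed = 0.994 m/s.
Drift = 0.994 × 90.669 = 90.101 m (downstream).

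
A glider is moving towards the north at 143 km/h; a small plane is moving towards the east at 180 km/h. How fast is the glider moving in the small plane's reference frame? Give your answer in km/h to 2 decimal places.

Taking east as x and north as y: glider velocity = (0.000, 143.000) km/h; small plane velocity = (180.000, 0.000) km/h.
Velocity of glider relative to small plane = (0.000, 143.000) − (180.000, 0.000) = (-180.000, 143.000) km/h.
Magnitude = |(-180.000, 143.000)| = 229.889 km/h.

229.89 km/h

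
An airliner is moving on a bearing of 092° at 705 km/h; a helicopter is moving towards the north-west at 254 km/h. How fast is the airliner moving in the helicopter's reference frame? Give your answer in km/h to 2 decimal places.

907.45 km/h

Taking east as x and north as y: airliner velocity = (704.571, -24.604) km/h; helicopter velocity = (-179.605, 179.605) km/h.
Velocity of airliner relative to helicopter = (704.571, -24.604) − (-179.605, 179.605) = (884.176, -204.209) km/h.
Magnitude = |(884.176, -204.209)| = 907.451 km/h.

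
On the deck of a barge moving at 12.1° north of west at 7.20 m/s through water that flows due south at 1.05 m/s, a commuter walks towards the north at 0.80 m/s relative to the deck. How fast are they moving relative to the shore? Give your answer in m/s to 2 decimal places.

7.15 m/s

In east/north components (m/s): commuter relative to barge = (0.000, 0.800); barge relative to water = (-7.040, 1.509); water relative to ground = (0.000, -1.050).
Sum = (-7.040, 1.259) m/s.
Speed = |(-7.040, 1.259)| = 7.152 m/s.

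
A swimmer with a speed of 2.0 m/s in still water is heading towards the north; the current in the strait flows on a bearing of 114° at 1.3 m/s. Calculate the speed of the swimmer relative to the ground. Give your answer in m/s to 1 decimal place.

Taking east as x and north as y: velocity relative to the water = (0.000, 2.000) m/s; the water relative to ground = (1.188, -0.529) m/s.
Velocity relative to ground = (0.000, 2.000) + (1.188, -0.529) = (1.188, 1.471) m/s.
Speed = |(1.188, 1.471)| = 1.891 m/s.

1.9 m/s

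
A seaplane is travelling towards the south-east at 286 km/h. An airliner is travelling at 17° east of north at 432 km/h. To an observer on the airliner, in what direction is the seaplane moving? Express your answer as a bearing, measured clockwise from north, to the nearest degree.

173°

Taking east as x and north as y: seaplane velocity = (202.233, -202.233) km/h; airliner velocity = (126.305, 413.124) km/h.
Velocity of seaplane relative to airliner = (202.233, -202.233) − (126.305, 413.124) = (75.928, -615.356) km/h.
Bearing = atan2(75.93, -615.36) = 172.97° clockwise from north.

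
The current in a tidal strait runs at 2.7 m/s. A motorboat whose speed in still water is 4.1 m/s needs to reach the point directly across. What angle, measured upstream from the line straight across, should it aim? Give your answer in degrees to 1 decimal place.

41.2°

To cancel the current, the upstream component of the motorboat's velocity must equal the flow: 4.1 sin θ = 2.7.
sin θ = 2.7 / 4.1 = 0.6585.
θ = arcsin(0.6585) = 41.188°.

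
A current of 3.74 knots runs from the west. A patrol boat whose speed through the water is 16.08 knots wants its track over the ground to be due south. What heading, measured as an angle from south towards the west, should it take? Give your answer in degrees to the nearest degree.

13°

The current pushes perpendicular to the desired track; the heading must have a component into the current equal to 3.74 knots: 16.08 sin θ = 3.74.
sin θ = 0.2326, so θ = 13.449°.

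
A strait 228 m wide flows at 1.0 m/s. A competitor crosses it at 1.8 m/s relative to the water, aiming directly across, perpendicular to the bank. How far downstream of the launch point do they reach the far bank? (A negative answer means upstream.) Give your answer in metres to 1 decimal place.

126.7 m

Perpendicular speed = 1.800 m/s; crossing time = 228 / 1.800 = 126.667 s.
Net downstream speed = 1.000 m/s.
Drift = 1.000 × 126.667 = 126.667 m (downstream).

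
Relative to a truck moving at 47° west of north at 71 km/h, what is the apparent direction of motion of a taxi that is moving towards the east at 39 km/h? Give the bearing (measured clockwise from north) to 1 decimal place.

Taking east as x and north as y: taxi velocity = (39.000, 0.000) km/h; truck velocity = (-51.926, 48.422) km/h.
Velocity of taxi relative to truck = (39.000, 0.000) − (-51.926, 48.422) = (90.926, -48.422) km/h.
Bearing = atan2(90.93, -48.42) = 118.04° clockwise from north.

118.0°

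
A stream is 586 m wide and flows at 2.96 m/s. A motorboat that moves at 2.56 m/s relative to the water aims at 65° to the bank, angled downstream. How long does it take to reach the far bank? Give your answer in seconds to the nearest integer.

The component of the motorboat's velocity perpendicular to the bank is 2.56 × sin 65° = 2.320 m/s.
The current is parallel to the bank, so it does not affect the crossing time.
Time = 586 / 2.320 = 252.570 s.

253 s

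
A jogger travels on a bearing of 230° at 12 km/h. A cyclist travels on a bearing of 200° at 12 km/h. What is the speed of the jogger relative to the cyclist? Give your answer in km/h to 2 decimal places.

Taking east as x and north as y: jogger velocity = (-9.193, -7.713) km/h; cyclist velocity = (-4.104, -11.276) km/h.
Velocity of jogger relative to cyclist = (-9.193, -7.713) − (-4.104, -11.276) = (-5.088, 3.563) km/h.
Magnitude = |(-5.088, 3.563)| = 6.212 km/h.

6.21 km/h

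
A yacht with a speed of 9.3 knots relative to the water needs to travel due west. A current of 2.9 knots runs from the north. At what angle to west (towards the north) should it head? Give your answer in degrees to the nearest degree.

18°

The current pushes perpendicular to the desired track; the heading must have a component into the current equal to 2.9 knots: 9.3 sin θ = 2.9.
sin θ = 0.3118, so θ = 18.169°.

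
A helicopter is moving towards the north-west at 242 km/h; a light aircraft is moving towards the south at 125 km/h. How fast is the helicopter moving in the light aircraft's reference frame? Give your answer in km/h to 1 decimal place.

342.0 km/h

Taking east as x and north as y: helicopter velocity = (-171.120, 171.120) km/h; light aircraft velocity = (0.000, -125.000) km/h.
Velocity of helicopter relative to light aircraft = (-171.120, 171.120) − (0.000, -125.000) = (-171.120, 296.120) km/h.
Magnitude = |(-171.120, 296.120)| = 342.007 km/h.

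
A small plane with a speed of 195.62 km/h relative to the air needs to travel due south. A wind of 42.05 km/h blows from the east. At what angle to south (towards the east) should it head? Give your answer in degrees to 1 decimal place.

12.4°

The wind pushes perpendicular to the desired track; the heading must have a component into the wind equal to 42.05 km/h: 195.62 sin θ = 42.05.
sin θ = 0.2150, so θ = 12.413°.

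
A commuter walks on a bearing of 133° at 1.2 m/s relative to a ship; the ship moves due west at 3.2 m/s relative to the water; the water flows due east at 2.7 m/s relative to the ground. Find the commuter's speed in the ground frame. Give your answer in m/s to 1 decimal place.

0.9 m/s

In east/north components (m/s): commuter relative to ship = (0.878, -0.818); ship relative to water = (-3.200, 0.000); water relative to ground = (2.700, 0.000).
Sum = (0.378, -0.818) m/s.
Speed = |(0.378, -0.818)| = 0.901 m/s.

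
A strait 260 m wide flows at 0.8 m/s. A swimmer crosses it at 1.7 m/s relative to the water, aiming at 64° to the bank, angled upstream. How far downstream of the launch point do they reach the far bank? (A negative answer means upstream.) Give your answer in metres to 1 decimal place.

9.3 m

Perpendicular speed = 1.528 m/s; crossing time = 260 / 1.528 = 170.163 s.
Net downstream speed = 0.055 m/s.
Drift = 0.055 × 170.163 = 9.320 m (downstream).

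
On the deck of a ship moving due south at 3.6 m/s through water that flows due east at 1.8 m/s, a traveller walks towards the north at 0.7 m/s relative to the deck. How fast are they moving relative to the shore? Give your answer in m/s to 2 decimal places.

In east/north components (m/s): traveller relative to ship = (0.000, 0.700); ship relative to water = (0.000, -3.600); water relative to ground = (1.800, 0.000).
Sum = (1.800, -2.900) m/s.
Speed = |(1.800, -2.900)| = 3.413 m/s.

3.41 m/s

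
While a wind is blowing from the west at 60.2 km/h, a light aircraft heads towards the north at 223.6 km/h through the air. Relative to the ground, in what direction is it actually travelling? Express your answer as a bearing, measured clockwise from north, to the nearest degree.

015°

Taking east as x and north as y: velocity relative to the air = (0.000, 223.600) km/h; the air relative to ground = (60.200, 0.000) km/h.
Velocity relative to ground = (0.000, 223.600) + (60.200, 0.000) = (60.200, 223.600) km/h.
Bearing = atan2(60.20, 223.60) = 15.07° clockwise from north.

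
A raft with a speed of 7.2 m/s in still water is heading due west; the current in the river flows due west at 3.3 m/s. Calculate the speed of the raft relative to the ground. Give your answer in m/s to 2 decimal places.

Taking east as x and north as y: velocity relative to the water = (-7.200, 0.000) m/s; the water relative to ground = (-3.300, 0.000) m/s.
Velocity relative to ground = (-7.200, 0.000) + (-3.300, 0.000) = (-10.500, 0.000) m/s.
Speed = |(-10.500, 0.000)| = 10.500 m/s.

10.50 m/s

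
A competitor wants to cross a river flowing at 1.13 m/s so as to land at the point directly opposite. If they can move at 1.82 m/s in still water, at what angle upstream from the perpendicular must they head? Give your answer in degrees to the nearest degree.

To cancel the current, the upstream component of the competitor's velocity must equal the flow: 1.82 sin θ = 1.13.
sin θ = 1.13 / 1.82 = 0.6209.
θ = arcsin(0.6209) = 38.380°.

38°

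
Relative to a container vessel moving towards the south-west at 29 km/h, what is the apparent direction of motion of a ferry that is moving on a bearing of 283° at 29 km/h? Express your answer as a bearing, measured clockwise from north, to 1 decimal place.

Taking east as x and north as y: ferry velocity = (-28.257, 6.524) km/h; container vessel velocity = (-20.506, -20.506) km/h.
Velocity of ferry relative to container vessel = (-28.257, 6.524) − (-20.506, -20.506) = (-7.751, 27.030) km/h.
Bearing = atan2(-7.75, 27.03) = 344.00° clockwise from north.

344.0°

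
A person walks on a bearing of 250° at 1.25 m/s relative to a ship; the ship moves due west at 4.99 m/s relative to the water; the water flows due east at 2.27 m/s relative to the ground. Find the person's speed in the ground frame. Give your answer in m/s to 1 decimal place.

3.9 m/s

In east/north components (m/s): person relative to ship = (-1.175, -0.428); ship relative to water = (-4.990, 0.000); water relative to ground = (2.270, 0.000).
Sum = (-3.895, -0.428) m/s.
Speed = |(-3.895, -0.428)| = 3.918 m/s.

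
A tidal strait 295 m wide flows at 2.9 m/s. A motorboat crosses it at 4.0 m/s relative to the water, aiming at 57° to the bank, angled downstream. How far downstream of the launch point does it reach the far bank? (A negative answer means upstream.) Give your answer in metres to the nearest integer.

Perpendicular speed = 3.355 m/s; crossing time = 295 / 3.355 = 87.937 s.
Net downstream speed = 5.079 m/s.
Drift = 5.079 × 87.937 = 446.592 m (downstream).

447 m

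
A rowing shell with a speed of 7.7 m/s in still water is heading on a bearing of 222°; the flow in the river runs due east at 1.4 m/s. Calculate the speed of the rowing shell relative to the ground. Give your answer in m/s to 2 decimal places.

Taking east as x and north as y: velocity relative to the water = (-5.152, -5.722) m/s; the water relative to ground = (1.400, 0.000) m/s.
Velocity relative to ground = (-5.152, -5.722) + (1.400, 0.000) = (-3.752, -5.722) m/s.
Speed = |(-3.752, -5.722)| = 6.843 m/s.

6.84 m/s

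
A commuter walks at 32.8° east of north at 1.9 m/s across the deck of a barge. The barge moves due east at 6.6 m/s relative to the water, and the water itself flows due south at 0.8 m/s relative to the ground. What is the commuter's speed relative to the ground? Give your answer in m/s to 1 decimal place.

In east/north components (m/s): commuter relative to barge = (1.029, 1.597); barge relative to water = (6.600, 0.000); water relative to ground = (0.000, -0.800).
Sum = (7.629, 0.797) m/s.
Speed = |(7.629, 0.797)| = 7.671 m/s.

7.7 m/s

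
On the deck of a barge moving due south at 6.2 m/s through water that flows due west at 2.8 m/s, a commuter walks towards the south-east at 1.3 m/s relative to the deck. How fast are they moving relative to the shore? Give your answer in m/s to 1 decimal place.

In east/north components (m/s): commuter relative to barge = (0.919, -0.919); barge relative to water = (0.000, -6.200); water relative to ground = (-2.800, 0.000).
Sum = (-1.881, -7.119) m/s.
Speed = |(-1.881, -7.119)| = 7.363 m/s.

7.4 m/s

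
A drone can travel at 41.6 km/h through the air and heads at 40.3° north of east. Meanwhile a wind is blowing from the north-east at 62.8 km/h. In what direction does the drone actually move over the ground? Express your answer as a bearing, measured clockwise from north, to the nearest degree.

Taking east as x and north as y: velocity relative to the air = (31.727, 26.906) km/h; the air relative to ground = (-44.406, -44.406) km/h.
Velocity relative to ground = (31.727, 26.906) + (-44.406, -44.406) = (-12.679, -17.500) km/h.
Bearing = atan2(-12.68, -17.50) = 215.92° clockwise from north.

216°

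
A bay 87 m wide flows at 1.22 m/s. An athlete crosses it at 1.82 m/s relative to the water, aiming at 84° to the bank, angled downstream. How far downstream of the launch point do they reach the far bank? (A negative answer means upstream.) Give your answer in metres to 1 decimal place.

67.8 m

Perpendicular speed = 1.810 m/s; crossing time = 87 / 1.810 = 48.066 s.
Net downstream speed = 1.410 m/s.
Drift = 1.410 × 48.066 = 67.784 m (downstream).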